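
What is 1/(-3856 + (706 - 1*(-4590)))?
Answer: 1/1440 ≈ 0.00069444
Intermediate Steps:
1/(-3856 + (706 - 1*(-4590))) = 1/(-3856 + (706 + 4590)) = 1/(-3856 + 5296) = 1/1440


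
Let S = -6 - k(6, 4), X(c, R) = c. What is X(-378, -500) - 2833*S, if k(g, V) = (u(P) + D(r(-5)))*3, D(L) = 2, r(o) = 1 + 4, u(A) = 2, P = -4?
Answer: 50616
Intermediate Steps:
r(o) = 5
k(g, V) = 12 (k(g, V) = (2 + 2)*3 = 4*3 = 12)
S = -18 (S = -6 - 1*12 = -6 - 12 = -18)
X(-378, -500) - 2833*S = -378 - 2833*(-18) = -378 - 1*(-50994) = -378 + 50994 = 50616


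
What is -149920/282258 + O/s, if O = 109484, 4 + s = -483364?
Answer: -12921158179/17054310618 ≈ -0.75765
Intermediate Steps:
s = -483368 (s = -4 - 483364 = -483368)
-149920/282258 + O/s = -149920/282258 + 109484/(-483368) = -149920*1/282258 + 109484*(-1/483368) = -74960/141129 - 27371/120842 = -12921158179/17054310618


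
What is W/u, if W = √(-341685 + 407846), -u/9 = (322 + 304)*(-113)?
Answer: √66161/636642 ≈ 0.00040402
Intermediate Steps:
u = 636642 (u = -9*(322 + 304)*(-113) = -5634*(-113) = -9*(-70738) = 636642)
W = √66161 ≈ 257.22
W/u = √66161/636642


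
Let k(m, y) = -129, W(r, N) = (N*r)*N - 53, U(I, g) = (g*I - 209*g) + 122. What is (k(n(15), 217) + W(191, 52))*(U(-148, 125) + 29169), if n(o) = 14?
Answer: -7916668188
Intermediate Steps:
U(I, g) = 122 - 209*g + I*g (U(I, g) = (I*g - 209*g) + 122 = (-209*g + I*g) + 122 = 122 - 209*g + I*g)
W(r, N) = -53 + r*N² (W(r, N) = r*N² - 53 = -53 + r*N²)
(k(n(15), 217) + W(191, 52))*(U(-148, 125) + 29169) = (-129 + (-53 + 191*52²))*((122 - 209*125 - 148*125) + 29169) = (-129 + (-53 + 191*2704))*((122 - 26125 - 18500) + 29169) = (-129 + (-53 + 516464))*(-44503 + 29169) = (-129 + 516411)*(-15334) = 516282*(-15334) = -7916668188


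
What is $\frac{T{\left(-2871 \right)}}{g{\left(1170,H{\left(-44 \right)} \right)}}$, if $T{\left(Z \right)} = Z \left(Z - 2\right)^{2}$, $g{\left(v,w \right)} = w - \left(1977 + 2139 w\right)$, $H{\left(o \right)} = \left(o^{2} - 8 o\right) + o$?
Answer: $\frac{7899201453}{1599883} \approx 4937.4$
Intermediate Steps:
$H{\left(o \right)} = o^{2} - 7 o$
$g{\left(v,w \right)} = -1977 - 2138 w$ ($g{\left(v,w \right)} = w - \left(1977 + 2139 w\right) = -1977 - 2138 w$)
$T{\left(Z \right)} = Z \left(-2 + Z\right)^{2}$
$\frac{T{\left(-2871 \right)}}{g{\left(1170,H{\left(-44 \right)} \right)}} = \frac{\left(-2871\right) \left(-2 - 2871\right)^{2}}{-1977 - 2138 \left(- 44 \left(-7 - 44\right)\right)} = \frac{\left(-2871\right) \left(-2873\right)^{2}}{-1977 - 2138 \left(\left(-44\right) \left(-51\right)\right)} = \frac{\left(-2871\right) 8254129}{-1977 - 4797672} = - \frac{23697604359}{-1977 - 4797672} = - \frac{23697604359}{-4799649} = \left(-23697604359\right) \left(- \frac{1}{4799649}\right) = \frac{7899201453}{1599883}$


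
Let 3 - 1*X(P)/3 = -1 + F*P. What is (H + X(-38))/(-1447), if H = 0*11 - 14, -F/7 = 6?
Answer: 4790/1447 ≈ 3.3103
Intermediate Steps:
F = -42 (F = -7*6 = -42)
H = -14 (H = 0 - 14 = -14)
X(P) = 12 + 126*P (X(P) = 9 - 3*(-1 - 42*P) = 9 + (3 + 126*P) = 12 + 126*P)
(H + X(-38))/(-1447) = (-14 + (12 + 126*(-38)))/(-1447) = (-14 + (12 - 4788))*(-1/1447) = (-14 - 4776)*(-1/1447) = -4790*(-1/1447) = 4790/1447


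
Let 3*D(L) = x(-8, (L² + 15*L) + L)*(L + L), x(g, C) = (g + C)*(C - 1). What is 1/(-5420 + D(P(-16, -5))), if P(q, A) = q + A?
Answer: -1/146652 ≈ -6.8189e-6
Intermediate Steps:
P(q, A) = A + q
x(g, C) = (-1 + C)*(C + g) (x(g, C) = (C + g)*(-1 + C) = (-1 + C)*(C + g))
D(L) = 2*L*(8 + (L² + 16*L)² - 144*L - 9*L²)/3 (D(L) = ((((L² + 15*L) + L)² - ((L² + 15*L) + L) - 1*(-8) + ((L² + 15*L) + L)*(-8))*(L + L))/3 = (((L² + 16*L)² - (L² + 16*L) + 8 + (L² + 16*L)*(-8))*(2*L))/3 = (((L² + 16*L)² + (-L² - 16*L) + 8 + (-128*L - 8*L²))*(2*L))/3 = ((8 + (L² + 16*L)² - 144*L - 9*L²)*(2*L))/3 = (2*L*(8 + (L² + 16*L)² - 144*L - 9*L²))/3 = 2*L*(8 + (L² + 16*L)² - 144*L - 9*L²)/3)
1/(-5420 + D(P(-16, -5))) = 1/(-5420 + 2*(-5 - 16)*(8 + (-5 - 16)²*(16 + (-5 - 16))² - 9*(-5 - 16)*(16 + (-5 - 16)))/3) = 1/(-5420 + (⅔)*(-21)*(8 + (-21)²*(16 - 21)² - 9*(-21)*(16 - 21))) = 1/(-5420 + (⅔)*(-21)*(8 + 441*(-5)² - 9*(-21)*(-5))) = 1/(-5420 + (⅔)*(-21)*(8 + 441*25 - 945)) = 1/(-5420 + (⅔)*(-21)*(8 + 11025 - 945)) = 1/(-5420 + (⅔)*(-21)*10088) = 1/(-5420 - 141232) = 1/(-146652) = -1/146652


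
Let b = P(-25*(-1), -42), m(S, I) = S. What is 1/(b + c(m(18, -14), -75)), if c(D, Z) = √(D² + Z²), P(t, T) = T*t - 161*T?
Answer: 1904/10873665 - √661/10873665 ≈ 0.00017274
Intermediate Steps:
P(t, T) = -161*T + T*t
b = 5712 (b = -42*(-161 - 25*(-1)) = -42*(-161 + 25) = -42*(-136) = 5712)
1/(b + c(m(18, -14), -75)) = 1/(5712 + √(18² + (-75)²)) = 1/(5712 + √(324 + 5625)) = 1/(5712 + √5949) = 1/(5712 + 3*√661)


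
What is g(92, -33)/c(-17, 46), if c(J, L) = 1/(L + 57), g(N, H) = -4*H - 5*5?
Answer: 11021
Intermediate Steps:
g(N, H) = -25 - 4*H (g(N, H) = -4*H - 25 = -25 - 4*H)
c(J, L) = 1/(57 + L)
g(92, -33)/c(-17, 46) = (-25 - 4*(-33))/(1/(57 + 46)) = (-25 + 132)/(1/103) = 107/(1/103) = 107*103 = 11021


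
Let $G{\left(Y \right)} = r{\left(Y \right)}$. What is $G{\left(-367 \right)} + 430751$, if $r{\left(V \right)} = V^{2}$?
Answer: $565440$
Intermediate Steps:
$G{\left(Y \right)} = Y^{2}$
$G{\left(-367 \right)} + 430751 = \left(-367\right)^{2} + 430751 = 134689 + 430751 = 565440$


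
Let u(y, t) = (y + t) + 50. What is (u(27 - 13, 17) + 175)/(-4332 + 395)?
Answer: -256/3937 ≈ -0.065024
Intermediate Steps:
u(y, t) = 50 + t + y (u(y, t) = (t + y) + 50 = 50 + t + y)
(u(27 - 13, 17) + 175)/(-4332 + 395) = ((50 + 17 + (27 - 13)) + 175)/(-4332 + 395) = ((50 + 17 + 14) + 175)/(-3937) = (81 + 175)*(-1/3937) = 256*(-1/3937) = -256/3937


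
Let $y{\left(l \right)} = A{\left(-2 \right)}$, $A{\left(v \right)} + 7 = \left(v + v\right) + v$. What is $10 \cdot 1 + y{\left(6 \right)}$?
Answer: $-3$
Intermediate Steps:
$A{\left(v \right)} = -7 + 3 v$ ($A{\left(v \right)} = -7 + \left(\left(v + v\right) + v\right) = -7 + \left(2 v + v\right) = -7 + 3 v$)
$y{\left(l \right)} = -13$ ($y{\left(l \right)} = -7 + 3 \left(-2\right) = -7 - 6 = -13$)
$10 \cdot 1 + y{\left(6 \right)} = 10 \cdot 1 - 13 = 10 - 13 = -3$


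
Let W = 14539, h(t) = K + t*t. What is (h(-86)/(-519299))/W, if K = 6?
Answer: -7402/7550088161 ≈ -9.8039e-7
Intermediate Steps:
h(t) = 6 + t² (h(t) = 6 + t*t = 6 + t²)
(h(-86)/(-519299))/W = ((6 + (-86)²)/(-519299))/14539 = ((6 + 7396)*(-1/519299))*(1/14539) = (7402*(-1/519299))*(1/14539) = -7402/519299*1/14539 = -7402/7550088161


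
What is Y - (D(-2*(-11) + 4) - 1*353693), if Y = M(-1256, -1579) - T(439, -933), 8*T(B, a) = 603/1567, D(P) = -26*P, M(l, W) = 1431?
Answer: 4460308197/12536 ≈ 3.5580e+5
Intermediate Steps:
T(B, a) = 603/12536 (T(B, a) = (603/1567)/8 = (603*(1/1567))/8 = (1/8)*(603/1567) = 603/12536)
Y = 17938413/12536 (Y = 1431 - 1*603/12536 = 1431 - 603/12536 = 17938413/12536 ≈ 1431.0)
Y - (D(-2*(-11) + 4) - 1*353693) = 17938413/12536 - (-26*(-2*(-11) + 4) - 1*353693) = 17938413/12536 - (-26*(22 + 4) - 353693) = 17938413/12536 - (-26*26 - 353693) = 17938413/12536 - (-676 - 353693) = 17938413/12536 - 1*(-354369) = 17938413/12536 + 354369 = 4460308197/12536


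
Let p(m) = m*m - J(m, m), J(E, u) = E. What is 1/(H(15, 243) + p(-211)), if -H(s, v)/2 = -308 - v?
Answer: 1/45834 ≈ 2.1818e-5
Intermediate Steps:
H(s, v) = 616 + 2*v (H(s, v) = -2*(-308 - v) = 616 + 2*v)
p(m) = m**2 - m (p(m) = m*m - m = m**2 - m)
1/(H(15, 243) + p(-211)) = 1/((616 + 2*243) - 211*(-1 - 211)) = 1/((616 + 486) - 211*(-212)) = 1/(1102 + 44732) = 1/45834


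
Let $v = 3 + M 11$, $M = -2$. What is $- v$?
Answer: $19$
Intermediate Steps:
$v = -19$ ($v = 3 - 22 = -19$)
$- v = \left(-1\right) \left(-19\right) = 19$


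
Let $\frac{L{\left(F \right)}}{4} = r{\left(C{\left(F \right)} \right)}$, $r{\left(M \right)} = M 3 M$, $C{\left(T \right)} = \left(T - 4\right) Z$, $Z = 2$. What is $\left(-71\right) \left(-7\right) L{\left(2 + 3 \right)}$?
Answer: $23856$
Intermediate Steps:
$C{\left(T \right)} = -8 + 2 T$ ($C{\left(T \right)} = \left(T - 4\right) 2 = \left(-4 + T\right) 2 = -8 + 2 T$)
$r{\left(M \right)} = 3 M^{2}$ ($r{\left(M \right)} = 3 M M = 3 M^{2}$)
$L{\left(F \right)} = 12 \left(-8 + 2 F\right)^{2}$ ($L{\left(F \right)} = 4 \cdot 3 \left(-8 + 2 F\right)^{2} = 12 \left(-8 + 2 F\right)^{2}$)
$\left(-71\right) \left(-7\right) L{\left(2 + 3 \right)} = \left(-71\right) \left(-7\right) 48 \left(-4 + \left(2 + 3\right)\right)^{2} = 497 \cdot 48 \left(-4 + 5\right)^{2} = 497 \cdot 48 \cdot 1^{2} = 497 \cdot 48 \cdot 1 = 497 \cdot 48 = 23856$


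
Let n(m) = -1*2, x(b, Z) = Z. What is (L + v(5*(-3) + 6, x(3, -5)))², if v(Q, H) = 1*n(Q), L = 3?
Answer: 1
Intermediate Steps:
n(m) = -2
v(Q, H) = -2 (v(Q, H) = 1*(-2) = -2)
(L + v(5*(-3) + 6, x(3, -5)))² = (3 - 2)² = 1² = 1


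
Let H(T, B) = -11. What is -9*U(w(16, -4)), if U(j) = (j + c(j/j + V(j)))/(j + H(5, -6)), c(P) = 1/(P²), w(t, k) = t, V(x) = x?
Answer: -8325/289 ≈ -28.806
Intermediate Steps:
c(P) = P⁻²
U(j) = (j + (1 + j)⁻²)/(-11 + j) (U(j) = (j + (j/j + j)⁻²)/(j - 11) = (j + (1 + j)⁻²)/(-11 + j))
-9*U(w(16, -4)) = -9*(1 + 16*(1 + 16)²)/((1 + 16)²*(-11 + 16)) = -9*(1 + 16*17²)/(17²*5) = -9*(1 + 16*289)/(289*5) = -9*(1 + 4624)/(289*5) = -9*4625/(289*5) = -9*925/289 = -8325/289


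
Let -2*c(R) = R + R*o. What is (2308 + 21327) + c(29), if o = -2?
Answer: 47299/2 ≈ 23650.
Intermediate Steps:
c(R) = R/2 (c(R) = -(R + R*(-2))/2 = -(R - 2*R)/2 = -(-1)*R/2 = R/2)
(2308 + 21327) + c(29) = (2308 + 21327) + (½)*29 = 23635 + 29/2 = 47299/2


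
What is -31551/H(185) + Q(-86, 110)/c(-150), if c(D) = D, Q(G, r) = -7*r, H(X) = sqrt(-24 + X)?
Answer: 77/15 - 31551*sqrt(161)/161 ≈ -2481.4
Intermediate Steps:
-31551/H(185) + Q(-86, 110)/c(-150) = -31551/sqrt(-24 + 185) - 7*110/(-150) = -31551*sqrt(161)/161 - 770*(-1/150) = -31551*sqrt(161)/161 + 77/15 = 77/15 - 31551*sqrt(161)/161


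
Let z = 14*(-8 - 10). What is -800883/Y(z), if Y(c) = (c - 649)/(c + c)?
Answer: -7615944/17 ≈ -4.4800e+5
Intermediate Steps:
z = -252 (z = 14*(-18) = -252)
Y(c) = (-649 + c)/(2*c) (Y(c) = (-649 + c)/((2*c)) = (-649 + c)*(1/(2*c)) = (-649 + c)/(2*c))
-800883/Y(z) = -800883*(-504/(-649 - 252)) = -800883/((½)*(-1/252)*(-901)) = -800883/901/504 = -800883*504/901 = -7615944/17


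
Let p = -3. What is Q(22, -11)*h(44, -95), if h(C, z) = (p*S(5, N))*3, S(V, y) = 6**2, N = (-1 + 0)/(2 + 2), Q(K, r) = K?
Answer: -7128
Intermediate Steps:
N = -1/4 ≈ -0.25000
S(V, y) = 36
h(C, z) = -324 (h(C, z) = -3*36*3 = -108*3 = -324)
Q(22, -11)*h(44, -95) = 22*(-324) = -7128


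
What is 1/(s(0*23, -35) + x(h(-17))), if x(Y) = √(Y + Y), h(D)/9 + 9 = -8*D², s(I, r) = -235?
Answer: -235/97003 - 3*I*√4642/97003 ≈ -0.0024226 - 0.0021071*I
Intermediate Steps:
h(D) = -81 - 72*D² (h(D) = -81 + 9*(-8*D²) = -81 - 72*D²)
x(Y) = √2*√Y (x(Y) = √(2*Y) = √2*√Y)
1/(s(0*23, -35) + x(h(-17))) = 1/(-235 + √2*√(-81 - 72*(-17)²)) = 1/(-235 + √2*√(-81 - 72*289)) = 1/(-235 + √2*√(-81 - 20808)) = 1/(-235 + √2*√(-20889)) = 1/(-235 + √2*(3*I*√2321)) = 1/(-235 + 3*I*√4642)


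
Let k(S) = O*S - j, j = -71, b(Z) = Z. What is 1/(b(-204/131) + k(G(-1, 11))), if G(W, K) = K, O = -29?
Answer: -131/32692 ≈ -0.0040071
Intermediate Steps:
k(S) = 71 - 29*S (k(S) = -29*S - 1*(-71) = -29*S + 71 = 71 - 29*S)
1/(b(-204/131) + k(G(-1, 11))) = 1/(-204/131 + (71 - 29*11)) = 1/(-204*1/131 + (71 - 319)) = 1/(-204/131 - 248) = 1/(-32692/131) = -131/32692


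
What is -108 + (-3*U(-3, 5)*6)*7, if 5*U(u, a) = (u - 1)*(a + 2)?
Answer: 2988/5 ≈ 597.60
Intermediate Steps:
U(u, a) = (-1 + u)*(2 + a)/5 (U(u, a) = ((u - 1)*(a + 2))/5 = ((-1 + u)*(2 + a))/5 = (-1 + u)*(2 + a)/5)
-108 + (-3*U(-3, 5)*6)*7 = -108 + (-3*(-⅖ - ⅕*5 + (⅖)*(-3) + (⅕)*5*(-3))*6)*7 = -108 + (-3*(-⅖ - 1 - 6/5 - 3)*6)*7 = -108 + (-3*(-28/5)*6)*7 = -108 + ((84/5)*6)*7 = -108 + (504/5)*7 = -108 + 3528/5 = 2988/5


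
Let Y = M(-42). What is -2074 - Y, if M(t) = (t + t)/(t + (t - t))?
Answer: -2076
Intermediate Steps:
M(t) = 2 (M(t) = (2*t)/(t + 0) = (2*t)/t = 2)
Y = 2
-2074 - Y = -2074 - 1*2 = -2074 - 2 = -2076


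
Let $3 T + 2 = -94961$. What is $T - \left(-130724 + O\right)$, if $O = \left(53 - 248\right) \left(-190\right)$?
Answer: $\frac{186059}{3} \approx 62020.0$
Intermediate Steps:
$T = - \frac{94963}{3}$ ($T = - \frac{2}{3} + \frac{1}{3} \left(-94961\right) = - \frac{2}{3} - \frac{94961}{3} = - \frac{94963}{3} \approx -31654.0$)
$O = 37050$ ($O = \left(-195\right) \left(-190\right) = 37050$)
$T - \left(-130724 + O\right) = - \frac{94963}{3} - \left(-130724 + 37050\right) = - \frac{94963}{3} - -93674 = - \frac{94963}{3} + 93674 = \frac{186059}{3}$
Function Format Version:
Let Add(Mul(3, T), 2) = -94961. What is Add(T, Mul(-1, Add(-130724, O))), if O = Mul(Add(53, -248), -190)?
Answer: Rational(186059, 3) ≈ 62020.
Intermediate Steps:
T = Rational(-94963, 3) (T = Add(Rational(-2, 3), Mul(Rational(1, 3), -94961)) = Add(Rational(-2, 3), Rational(-94961, 3)) = Rational(-94963, 3) ≈ -31654.)
O = 37050 (O = Mul(-195, -190) = 37050)
Add(T, Mul(-1, Add(-130724, O))) = Add(Rational(-94963, 3), Mul(-1, Add(-130724, 37050))) = Add(Rational(-94963, 3), Mul(-1, -93674)) = Add(Rational(-94963, 3), 93674) = Rational(186059, 3)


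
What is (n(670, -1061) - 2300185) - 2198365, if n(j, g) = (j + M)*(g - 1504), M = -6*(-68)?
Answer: -7263620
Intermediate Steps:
M = 408
n(j, g) = (-1504 + g)*(408 + j) (n(j, g) = (j + 408)*(g - 1504) = (408 + j)*(-1504 + g) = (-1504 + g)*(408 + j))
(n(670, -1061) - 2300185) - 2198365 = ((-613632 - 1504*670 + 408*(-1061) - 1061*670) - 2300185) - 2198365 = ((-613632 - 1007680 - 432888 - 710870) - 2300185) - 2198365 = (-2765070 - 2300185) - 2198365 = -5065255 - 2198365 = -7263620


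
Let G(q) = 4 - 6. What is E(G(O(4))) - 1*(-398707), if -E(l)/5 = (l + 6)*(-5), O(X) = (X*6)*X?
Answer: 398807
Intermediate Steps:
O(X) = 6*X**2 (O(X) = (6*X)*X = 6*X**2)
G(q) = -2
E(l) = 150 + 25*l (E(l) = -5*(l + 6)*(-5) = -5*(6 + l)*(-5) = -5*(-30 - 5*l) = 150 + 25*l)
E(G(O(4))) - 1*(-398707) = (150 + 25*(-2)) - 1*(-398707) = (150 - 50) + 398707 = 100 + 398707 = 398807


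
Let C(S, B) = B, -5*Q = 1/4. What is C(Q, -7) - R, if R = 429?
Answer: -436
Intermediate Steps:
Q = -1/20 (Q = -1/5/4 = -1/5*1/4 = -1/20 ≈ -0.050000)
C(Q, -7) - R = -7 - 1*429 = -7 - 429 = -436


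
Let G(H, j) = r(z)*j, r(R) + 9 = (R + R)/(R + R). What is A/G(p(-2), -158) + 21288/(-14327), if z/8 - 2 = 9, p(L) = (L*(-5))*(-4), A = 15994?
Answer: 101119003/9054664 ≈ 11.168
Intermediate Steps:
p(L) = 20*L (p(L) = -5*L*(-4) = 20*L)
z = 88 (z = 16 + 8*9 = 16 + 72 = 88)
r(R) = -8 (r(R) = -9 + (R + R)/(R + R) = -9 + (2*R)/((2*R)) = -9 + (2*R)*(1/(2*R)) = -9 + 1 = -8)
G(H, j) = -8*j
A/G(p(-2), -158) + 21288/(-14327) = 15994/((-8*(-158))) + 21288/(-14327) = 15994/1264 + 21288*(-1/14327) = 15994*(1/1264) - 21288/14327 = 7997/632 - 21288/14327 = 101119003/9054664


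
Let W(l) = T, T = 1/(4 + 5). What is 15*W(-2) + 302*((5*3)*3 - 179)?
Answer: -121399/3 ≈ -40466.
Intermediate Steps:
T = 1/9 ≈ 0.11111
W(l) = 1/9
15*W(-2) + 302*((5*3)*3 - 179) = 15*(1/9) + 302*((5*3)*3 - 179) = 5/3 + 302*(15*3 - 179) = 5/3 + 302*(45 - 179) = 5/3 + 302*(-134) = 5/3 - 40468 = -121399/3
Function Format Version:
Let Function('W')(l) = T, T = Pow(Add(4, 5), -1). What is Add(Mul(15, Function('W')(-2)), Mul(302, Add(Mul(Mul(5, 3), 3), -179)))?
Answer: Rational(-121399, 3) ≈ -40466.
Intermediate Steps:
T = Rational(1, 9) (T = Pow(9, -1) = Rational(1, 9) ≈ 0.11111)
Function('W')(l) = Rational(1, 9)
Add(Mul(15, Function('W')(-2)), Mul(302, Add(Mul(Mul(5, 3), 3), -179))) = Add(Mul(15, Rational(1, 9)), Mul(302, Add(Mul(Mul(5, 3), 3), -179))) = Add(Rational(5, 3), Mul(302, Add(Mul(15, 3), -179))) = Add(Rational(5, 3), Mul(302, Add(45, -179))) = Add(Rational(5, 3), Mul(302, -134)) = Add(Rational(5, 3), -40468) = Rational(-121399, 3)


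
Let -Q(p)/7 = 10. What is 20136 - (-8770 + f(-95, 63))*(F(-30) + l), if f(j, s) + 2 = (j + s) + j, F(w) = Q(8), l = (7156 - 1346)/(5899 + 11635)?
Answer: -478076673/797 ≈ -5.9985e+5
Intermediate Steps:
Q(p) = -70 (Q(p) = -7*10 = -70)
l = 2905/8767 (l = 5810/17534 = 5810*(1/17534) = 2905/8767 ≈ 0.33136)
F(w) = -70
f(j, s) = -2 + s + 2*j (f(j, s) = -2 + ((j + s) + j) = -2 + (s + 2*j) = -2 + s + 2*j)
20136 - (-8770 + f(-95, 63))*(F(-30) + l) = 20136 - (-8770 + (-2 + 63 + 2*(-95)))*(-70 + 2905/8767) = 20136 - (-8770 + (-2 + 63 - 190))*(-610785)/8767 = 20136 - (-8770 - 129)*(-610785)/8767 = 20136 - (-8899)*(-610785)/8767 = 20136 - 1*494125065/797 = 20136 - 494125065/797 = -478076673/797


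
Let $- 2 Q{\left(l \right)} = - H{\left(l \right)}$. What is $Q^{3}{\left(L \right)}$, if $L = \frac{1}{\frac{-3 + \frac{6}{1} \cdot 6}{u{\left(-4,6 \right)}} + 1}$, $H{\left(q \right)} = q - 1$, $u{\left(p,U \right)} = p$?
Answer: $- \frac{35937}{195112} \approx -0.18419$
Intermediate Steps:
$H{\left(q \right)} = -1 + q$
$L = - \frac{4}{29}$ ($L = \frac{1}{\frac{-3 + \frac{6}{1} \cdot 6}{-4} + 1} = \frac{1}{\left(-3 + 6 \cdot 1 \cdot 6\right) \left(- \frac{1}{4}\right) + 1} = \frac{1}{\left(-3 + 6 \cdot 6\right) \left(- \frac{1}{4}\right) + 1} = \frac{1}{\left(-3 + 36\right) \left(- \frac{1}{4}\right) + 1} = \frac{1}{33 \left(- \frac{1}{4}\right) + 1} = \frac{1}{- \frac{33}{4} + 1} = \frac{1}{- \frac{29}{4}} = - \frac{4}{29} \approx -0.13793$)
$Q{\left(l \right)} = - \frac{1}{2} + \frac{l}{2}$ ($Q{\left(l \right)} = - \frac{\left(-1\right) \left(-1 + l\right)}{2} = - \frac{1 - l}{2} = - \frac{1}{2} + \frac{l}{2}$)
$Q^{3}{\left(L \right)} = \left(- \frac{1}{2} + \frac{1}{2} \left(- \frac{4}{29}\right)\right)^{3} = \left(- \frac{1}{2} - \frac{2}{29}\right)^{3} = \left(- \frac{33}{58}\right)^{3} = - \frac{35937}{195112}$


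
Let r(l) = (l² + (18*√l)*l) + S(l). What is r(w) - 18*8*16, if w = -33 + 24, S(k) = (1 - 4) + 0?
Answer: -2226 - 486*I ≈ -2226.0 - 486.0*I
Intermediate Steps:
S(k) = -3 (S(k) = -3 + 0 = -3)
w = -9
r(l) = -3 + l² + 18*l^(3/2) (r(l) = (l² + (18*√l)*l) - 3 = (l² + 18*l^(3/2)) - 3 = -3 + l² + 18*l^(3/2))
r(w) - 18*8*16 = (-3 + (-9)² + 18*(-9)^(3/2)) - 18*8*16 = (-3 + 81 + 18*(-27*I)) - 144*16 = (-3 + 81 - 486*I) - 1*2304 = (78 - 486*I) - 2304 = -2226 - 486*I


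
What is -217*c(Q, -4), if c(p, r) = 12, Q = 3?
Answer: -2604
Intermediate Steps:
-217*c(Q, -4) = -217*12 = -2604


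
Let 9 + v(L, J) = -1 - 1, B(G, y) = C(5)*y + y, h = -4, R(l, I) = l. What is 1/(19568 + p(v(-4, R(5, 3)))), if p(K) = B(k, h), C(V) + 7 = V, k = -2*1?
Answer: 1/19572 ≈ 5.1093e-5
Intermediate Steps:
k = -2
C(V) = -7 + V
B(G, y) = -y (B(G, y) = (-7 + 5)*y + y = -2*y + y = -y)
v(L, J) = -11 (v(L, J) = -9 + (-1 - 1) = -9 - 2 = -11)
p(K) = 4 (p(K) = -1*(-4) = 4)
1/(19568 + p(v(-4, R(5, 3)))) = 1/(19568 + 4) = 1/19572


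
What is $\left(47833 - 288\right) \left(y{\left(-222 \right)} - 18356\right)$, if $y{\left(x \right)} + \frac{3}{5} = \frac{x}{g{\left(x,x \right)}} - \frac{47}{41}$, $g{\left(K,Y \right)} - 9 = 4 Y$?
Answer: $- \frac{10485030993776}{12013} \approx -8.7281 \cdot 10^{8}$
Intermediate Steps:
$g{\left(K,Y \right)} = 9 + 4 Y$
$y{\left(x \right)} = - \frac{358}{205} + \frac{x}{9 + 4 x}$ ($y{\left(x \right)} = - \frac{3}{5} + \left(\frac{x}{9 + 4 x} - \frac{47}{41}\right) = - \frac{3}{5} + \left(- \frac{47}{41} + \frac{x}{9 + 4 x}\right) = - \frac{358}{205} + \frac{x}{9 + 4 x}$)
$\left(47833 - 288\right) \left(y{\left(-222 \right)} - 18356\right) = \left(47833 - 288\right) \left(\frac{3 \left(-1074 - -90798\right)}{205 \left(9 + 4 \left(-222\right)\right)} - 18356\right) = 47545 \left(\frac{3 \left(-1074 + 90798\right)}{205 \left(9 - 888\right)} - 18356\right) = 47545 \left(\frac{3}{205} \frac{1}{-879} \cdot 89724 - 18356\right) = 47545 \left(\frac{3}{205} \left(- \frac{1}{879}\right) 89724 - 18356\right) = 47545 \left(- \frac{89724}{60065} - 18356\right) = 47545 \left(- \frac{1102642864}{60065}\right) = - \frac{10485030993776}{12013}$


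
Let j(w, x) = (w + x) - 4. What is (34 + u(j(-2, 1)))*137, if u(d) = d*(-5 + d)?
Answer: 11508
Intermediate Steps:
j(w, x) = -4 + w + x
(34 + u(j(-2, 1)))*137 = (34 + (-4 - 2 + 1)*(-5 + (-4 - 2 + 1)))*137 = (34 - 5*(-5 - 5))*137 = (34 - 5*(-10))*137 = (34 + 50)*137 = 84*137 = 11508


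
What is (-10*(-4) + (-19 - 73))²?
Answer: 2704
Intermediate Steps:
(-10*(-4) + (-19 - 73))² = (40 - 92)² = (-52)² = 2704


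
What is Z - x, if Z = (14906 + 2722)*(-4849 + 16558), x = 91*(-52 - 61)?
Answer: 206416535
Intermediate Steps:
x = -10283 (x = 91*(-113) = -10283)
Z = 206406252 (Z = 17628*11709 = 206406252)
Z - x = 206406252 - 1*(-10283) = 206406252 + 10283 = 206416535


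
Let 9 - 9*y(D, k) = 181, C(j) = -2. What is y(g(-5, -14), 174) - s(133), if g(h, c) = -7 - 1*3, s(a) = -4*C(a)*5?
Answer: -532/9 ≈ -59.111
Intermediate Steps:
s(a) = 40 (s(a) = -4*(-2)*5 = 8*5 = 40)
g(h, c) = -10 (g(h, c) = -7 - 3 = -10)
y(D, k) = -172/9 (y(D, k) = 1 - ⅑*181 = 1 - 181/9 = -172/9)
y(g(-5, -14), 174) - s(133) = -172/9 - 1*40 = -172/9 - 40 = -532/9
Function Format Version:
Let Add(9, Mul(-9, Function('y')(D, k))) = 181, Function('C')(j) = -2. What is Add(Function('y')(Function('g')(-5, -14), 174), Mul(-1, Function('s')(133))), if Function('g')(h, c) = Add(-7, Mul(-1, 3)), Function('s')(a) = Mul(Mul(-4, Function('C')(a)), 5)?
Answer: Rational(-532, 9) ≈ -59.111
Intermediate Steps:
Function('s')(a) = 40 (Function('s')(a) = Mul(Mul(-4, -2), 5) = Mul(8, 5) = 40)
Function('g')(h, c) = -10 (Function('g')(h, c) = Add(-7, -3) = -10)
Function('y')(D, k) = Rational(-172, 9) (Function('y')(D, k) = Add(1, Mul(Rational(-1, 9), 181)) = Add(1, Rational(-181, 9)) = Rational(-172, 9))
Add(Function('y')(Function('g')(-5, -14), 174), Mul(-1, Function('s')(133))) = Add(Rational(-172, 9), Mul(-1, 40)) = Add(Rational(-172, 9), -40) = Rational(-532, 9)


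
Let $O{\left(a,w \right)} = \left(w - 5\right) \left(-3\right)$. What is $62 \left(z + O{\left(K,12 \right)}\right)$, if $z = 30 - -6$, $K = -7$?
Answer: $930$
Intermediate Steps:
$z = 36$ ($z = 30 + 6 = 36$)
$O{\left(a,w \right)} = 15 - 3 w$ ($O{\left(a,w \right)} = \left(-5 + w\right) \left(-3\right) = 15 - 3 w$)
$62 \left(z + O{\left(K,12 \right)}\right) = 62 \left(36 + \left(15 - 36\right)\right) = 62 \left(36 - 21\right) = 62 \cdot 15 = 930$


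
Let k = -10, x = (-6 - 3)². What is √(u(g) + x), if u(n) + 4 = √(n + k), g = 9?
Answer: √(77 + I) ≈ 8.7751 + 0.05698*I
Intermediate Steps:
x = 81 (x = (-9)² = 81)
u(n) = -4 + √(-10 + n) (u(n) = -4 + √(n - 10) = -4 + √(-10 + n))
√(u(g) + x) = √((-4 + √(-10 + 9)) + 81) = √((-4 + √(-1)) + 81) = √((-4 + I) + 81) = √(77 + I)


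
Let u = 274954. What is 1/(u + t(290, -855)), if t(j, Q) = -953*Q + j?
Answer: 1/1090059 ≈ 9.1738e-7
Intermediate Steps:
t(j, Q) = j - 953*Q
1/(u + t(290, -855)) = 1/(274954 + (290 - 953*(-855))) = 1/(274954 + (290 + 814815)) = 1/(274954 + 815105) = 1/1090059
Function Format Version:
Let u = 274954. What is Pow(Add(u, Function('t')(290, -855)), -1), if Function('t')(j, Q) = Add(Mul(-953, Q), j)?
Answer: Rational(1, 1090059) ≈ 9.1738e-7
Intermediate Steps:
Function('t')(j, Q) = Add(j, Mul(-953, Q))
Pow(Add(u, Function('t')(290, -855)), -1) = Pow(Add(274954, Add(290, Mul(-953, -855))), -1) = Pow(Add(274954, Add(290, 814815)), -1) = Pow(Add(274954, 815105), -1) = Pow(1090059, -1) = Rational(1, 1090059)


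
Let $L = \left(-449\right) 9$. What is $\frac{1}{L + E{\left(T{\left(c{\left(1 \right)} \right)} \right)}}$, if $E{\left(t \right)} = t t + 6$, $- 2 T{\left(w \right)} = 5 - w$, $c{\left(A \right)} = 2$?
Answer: $- \frac{4}{16131} \approx -0.00024797$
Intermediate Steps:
$T{\left(w \right)} = - \frac{5}{2} + \frac{w}{2}$ ($T{\left(w \right)} = - \frac{5 - w}{2} = - \frac{5}{2} + \frac{w}{2}$)
$E{\left(t \right)} = 6 + t^{2}$ ($E{\left(t \right)} = t^{2} + 6 = 6 + t^{2}$)
$L = -4041$
$\frac{1}{L + E{\left(T{\left(c{\left(1 \right)} \right)} \right)}} = \frac{1}{-4041 + \left(6 + \left(- \frac{5}{2} + \frac{1}{2} \cdot 2\right)^{2}\right)} = \frac{1}{-4041 + \left(6 + \left(- \frac{5}{2} + 1\right)^{2}\right)} = \frac{1}{-4041 + \left(6 + \left(- \frac{3}{2}\right)^{2}\right)} = \frac{1}{-4041 + \left(6 + \frac{9}{4}\right)} = \frac{1}{-4041 + \frac{33}{4}} = \frac{1}{- \frac{16131}{4}} = - \frac{4}{16131}$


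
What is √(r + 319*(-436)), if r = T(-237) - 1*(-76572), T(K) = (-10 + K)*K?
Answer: I*√3973 ≈ 63.032*I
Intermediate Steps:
T(K) = K*(-10 + K)
r = 135111 (r = -237*(-10 - 237) - 1*(-76572) = -237*(-247) + 76572 = 58539 + 76572 = 135111)
√(r + 319*(-436)) = √(135111 + 319*(-436)) = √(135111 - 139084) = √(-3973) = I*√3973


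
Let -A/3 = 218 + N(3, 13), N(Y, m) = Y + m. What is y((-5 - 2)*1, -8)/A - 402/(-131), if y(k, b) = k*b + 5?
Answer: 274213/91962 ≈ 2.9818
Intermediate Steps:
y(k, b) = 5 + b*k (y(k, b) = b*k + 5 = 5 + b*k)
A = -702 (A = -3*(218 + (3 + 13)) = -3*(218 + 16) = -3*234 = -702)
y((-5 - 2)*1, -8)/A - 402/(-131) = (5 - 8*(-5 - 2))/(-702) - 402/(-131) = (5 - (-56))*(-1/702) - 402*(-1/131) = (5 - 8*(-7))*(-1/702) + 402/131 = (5 + 56)*(-1/702) + 402/131 = 61*(-1/702) + 402/131 = -61/702 + 402/131 = 274213/91962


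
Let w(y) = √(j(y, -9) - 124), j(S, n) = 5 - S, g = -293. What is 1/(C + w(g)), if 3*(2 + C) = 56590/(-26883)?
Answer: 8786224656/542133134215 + 6504261201*√174/1084266268430 ≈ 0.095336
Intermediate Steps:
w(y) = √(-119 - y) (w(y) = √((5 - y) - 124) = √(-119 - y))
C = -217888/80649 (C = -2 + (56590/(-26883))/3 = -2 + (56590*(-1/26883))/3 = -2 + (⅓)*(-56590/26883) = -2 - 56590/80649 = -217888/80649 ≈ -2.7017)
1/(C + w(g)) = 1/(-217888/80649 + √(-119 - 1*(-293))) = 1/(-217888/80649 + √(-119 + 293)) = 1/(-217888/80649 + √174)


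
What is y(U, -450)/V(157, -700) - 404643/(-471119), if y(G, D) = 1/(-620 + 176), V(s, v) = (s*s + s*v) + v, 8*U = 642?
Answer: 15442085370011/17978958231036 ≈ 0.85890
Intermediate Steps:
U = 321/4 (U = (1/8)*642 = 321/4 ≈ 80.250)
V(s, v) = v + s**2 + s*v (V(s, v) = (s**2 + s*v) + v = v + s**2 + s*v)
y(G, D) = -1/444 (y(G, D) = 1/(-444) = -1/444)
y(U, -450)/V(157, -700) - 404643/(-471119) = -1/(444*(-700 + 157**2 + 157*(-700))) - 404643/(-471119) = -1/(444*(-700 + 24649 - 109900)) - 404643*(-1/471119) = -1/444/(-85951) + 404643/471119 = -1/444*(-1/85951) + 404643/471119 = 1/38162244 + 404643/471119 = 15442085370011/17978958231036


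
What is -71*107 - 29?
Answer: -7626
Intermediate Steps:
-71*107 - 29 = -7597 - 29 = -7626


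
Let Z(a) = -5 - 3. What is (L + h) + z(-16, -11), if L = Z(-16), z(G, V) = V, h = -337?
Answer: -356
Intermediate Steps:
Z(a) = -8
L = -8
(L + h) + z(-16, -11) = (-8 - 337) - 11 = -345 - 11 = -356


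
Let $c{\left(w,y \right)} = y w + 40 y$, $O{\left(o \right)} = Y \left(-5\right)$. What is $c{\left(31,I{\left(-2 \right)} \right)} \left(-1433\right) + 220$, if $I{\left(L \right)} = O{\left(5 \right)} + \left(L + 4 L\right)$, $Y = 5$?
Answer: $3561225$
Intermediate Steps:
$O{\left(o \right)} = -25$ ($O{\left(o \right)} = 5 \left(-5\right) = -25$)
$I{\left(L \right)} = -25 + 5 L$ ($I{\left(L \right)} = -25 + \left(L + 4 L\right) = -25 + 5 L$)
$c{\left(w,y \right)} = 40 y + w y$ ($c{\left(w,y \right)} = w y + 40 y = 40 y + w y$)
$c{\left(31,I{\left(-2 \right)} \right)} \left(-1433\right) + 220 = \left(-25 + 5 \left(-2\right)\right) \left(40 + 31\right) \left(-1433\right) + 220 = \left(-25 - 10\right) 71 \left(-1433\right) + 220 = \left(-35\right) 71 \left(-1433\right) + 220 = \left(-2485\right) \left(-1433\right) + 220 = 3561005 + 220 = 3561225$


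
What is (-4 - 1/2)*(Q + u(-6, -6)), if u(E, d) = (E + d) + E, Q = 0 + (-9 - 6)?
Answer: 297/2 ≈ 148.50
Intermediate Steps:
Q = -15 (Q = 0 - 15 = -15)
u(E, d) = d + 2*E
(-4 - 1/2)*(Q + u(-6, -6)) = (-4 - 1/2)*(-15 + (-6 + 2*(-6))) = (-4 - 1*1/2)*(-15 + (-6 - 12)) = (-4 - 1/2)*(-15 - 18) = -9/2*(-33) = 297/2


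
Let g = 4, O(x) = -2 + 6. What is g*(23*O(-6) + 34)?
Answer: 504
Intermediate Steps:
O(x) = 4
g*(23*O(-6) + 34) = 4*(23*4 + 34) = 4*(92 + 34) = 4*126 = 504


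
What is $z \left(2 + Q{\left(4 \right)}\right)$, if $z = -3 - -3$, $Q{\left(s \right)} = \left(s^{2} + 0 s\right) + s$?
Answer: $0$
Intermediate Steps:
$Q{\left(s \right)} = s + s^{2}$ ($Q{\left(s \right)} = \left(s^{2} + 0\right) + s = s^{2} + s = s + s^{2}$)
$z = 0$ ($z = -3 + 3 = 0$)
$z \left(2 + Q{\left(4 \right)}\right) = 0 \left(2 + 4 \left(1 + 4\right)\right) = 0 \left(2 + 4 \cdot 5\right) = 0 \left(2 + 20\right) = 0 \cdot 22 = 0$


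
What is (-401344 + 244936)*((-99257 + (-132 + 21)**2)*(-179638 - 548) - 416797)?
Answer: -2450011401829992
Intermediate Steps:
(-401344 + 244936)*((-99257 + (-132 + 21)**2)*(-179638 - 548) - 416797) = -156408*((-99257 + (-111)**2)*(-180186) - 416797) = -156408*((-99257 + 12321)*(-180186) - 416797) = -156408*(-86936*(-180186) - 416797) = -156408*(15664650096 - 416797) = -156408*15664233299 = -2450011401829992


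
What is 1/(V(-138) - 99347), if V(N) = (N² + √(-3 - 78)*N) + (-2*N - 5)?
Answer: -20008/1601665897 + 621*I/3203331794 ≈ -1.2492e-5 + 1.9386e-7*I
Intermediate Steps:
V(N) = -5 + N² - 2*N + 9*I*N (V(N) = (N² + √(-81)*N) + (-5 - 2*N) = (N² + (9*I)*N) + (-5 - 2*N) = (N² + 9*I*N) + (-5 - 2*N) = -5 + N² - 2*N + 9*I*N)
1/(V(-138) - 99347) = 1/((-5 + (-138)² - 1*(-138)*(2 - 9*I)) - 99347) = 1/((-5 + 19044 + (276 - 1242*I)) - 99347) = 1/((19315 - 1242*I) - 99347) = 1/(-80032 - 1242*I) = (-80032 + 1242*I)/6406663588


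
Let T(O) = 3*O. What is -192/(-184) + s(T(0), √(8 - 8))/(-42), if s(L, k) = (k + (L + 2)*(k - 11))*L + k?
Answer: 24/23 ≈ 1.0435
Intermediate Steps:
s(L, k) = k + L*(k + (-11 + k)*(2 + L)) (s(L, k) = (k + (2 + L)*(-11 + k))*L + k = (k + (-11 + k)*(2 + L))*L + k = L*(k + (-11 + k)*(2 + L)) + k = k + L*(k + (-11 + k)*(2 + L)))
-192/(-184) + s(T(0), √(8 - 8))/(-42) = -192/(-184) + (√(8 - 8) - 66*0 - 11*(3*0)² + √(8 - 8)*(3*0)² + 3*(3*0)*√(8 - 8))/(-42) = -192*(-1/184) + (√0 - 22*0 - 11*0² + √0*0² + 3*0*√0)*(-1/42) = 24/23 + (0 + 0 - 11*0 + 0*0 + 3*0*0)*(-1/42) = 24/23 + (0 + 0 + 0 + 0 + 0)*(-1/42) = 24/23 + 0*(-1/42) = 24/23 + 0 = 24/23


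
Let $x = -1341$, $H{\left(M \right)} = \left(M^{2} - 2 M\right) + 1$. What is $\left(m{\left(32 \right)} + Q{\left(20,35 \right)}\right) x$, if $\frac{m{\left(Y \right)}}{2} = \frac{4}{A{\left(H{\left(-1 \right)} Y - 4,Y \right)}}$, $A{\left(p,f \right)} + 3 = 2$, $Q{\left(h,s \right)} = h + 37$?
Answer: $-65709$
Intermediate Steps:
$H{\left(M \right)} = 1 + M^{2} - 2 M$
$Q{\left(h,s \right)} = 37 + h$
$A{\left(p,f \right)} = -1$ ($A{\left(p,f \right)} = -3 + 2 = -1$)
$m{\left(Y \right)} = -8$ ($m{\left(Y \right)} = 2 \frac{4}{-1} = 2 \cdot 4 \left(-1\right) = 2 \left(-4\right) = -8$)
$\left(m{\left(32 \right)} + Q{\left(20,35 \right)}\right) x = \left(-8 + \left(37 + 20\right)\right) \left(-1341\right) = \left(-8 + 57\right) \left(-1341\right) = 49 \left(-1341\right) = -65709$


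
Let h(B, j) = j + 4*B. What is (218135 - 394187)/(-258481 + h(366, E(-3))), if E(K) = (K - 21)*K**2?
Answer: 176052/257233 ≈ 0.68441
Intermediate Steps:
E(K) = K**2*(-21 + K) (E(K) = (-21 + K)*K**2 = K**2*(-21 + K))
(218135 - 394187)/(-258481 + h(366, E(-3))) = (218135 - 394187)/(-258481 + ((-3)**2*(-21 - 3) + 4*366)) = -176052/(-258481 + (9*(-24) + 1464)) = -176052/(-258481 + (-216 + 1464)) = -176052/(-258481 + 1248) = -176052/(-257233) = -176052*(-1/257233) = 176052/257233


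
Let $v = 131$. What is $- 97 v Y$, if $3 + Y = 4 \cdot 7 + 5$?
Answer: $-381210$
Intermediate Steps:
$Y = 30$ ($Y = -3 + \left(4 \cdot 7 + 5\right) = -3 + \left(28 + 5\right) = -3 + 33 = 30$)
$- 97 v Y = \left(-97\right) 131 \cdot 30 = \left(-12707\right) 30 = -381210$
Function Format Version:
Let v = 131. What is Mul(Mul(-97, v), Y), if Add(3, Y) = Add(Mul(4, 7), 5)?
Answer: -381210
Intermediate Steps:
Y = 30 (Y = Add(-3, Add(Mul(4, 7), 5)) = Add(-3, Add(28, 5)) = Add(-3, 33) = 30)
Mul(Mul(-97, v), Y) = Mul(Mul(-97, 131), 30) = Mul(-12707, 30) = -381210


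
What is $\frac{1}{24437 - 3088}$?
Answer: $\frac{1}{21349} \approx 4.6841 \cdot 10^{-5}$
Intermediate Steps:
$\frac{1}{24437 - 3088} = \frac{1}{21349}$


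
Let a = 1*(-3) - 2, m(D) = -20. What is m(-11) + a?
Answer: -25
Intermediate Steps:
a = -5 (a = -3 - 2 = -5)
m(-11) + a = -20 - 5 = -25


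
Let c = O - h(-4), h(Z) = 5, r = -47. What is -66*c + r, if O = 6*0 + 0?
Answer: 283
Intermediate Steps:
O = 0 (O = 0 + 0 = 0)
c = -5 (c = 0 - 1*5 = 0 - 5 = -5)
-66*c + r = -66*(-5) - 47 = 330 - 47 = 283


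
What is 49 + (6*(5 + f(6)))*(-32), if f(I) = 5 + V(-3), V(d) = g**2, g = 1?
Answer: -2063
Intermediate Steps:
V(d) = 1 (V(d) = 1**2 = 1)
f(I) = 6 (f(I) = 5 + 1 = 6)
49 + (6*(5 + f(6)))*(-32) = 49 + (6*(5 + 6))*(-32) = 49 + (6*11)*(-32) = 49 + 66*(-32) = 49 - 2112 = -2063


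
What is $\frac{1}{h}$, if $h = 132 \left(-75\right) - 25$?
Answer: $- \frac{1}{9925} \approx -0.00010076$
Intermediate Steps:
$h = -9925$ ($h = -9900 - 25 = -9925$)
$\frac{1}{h} = \frac{1}{-9925} = - \frac{1}{9925}$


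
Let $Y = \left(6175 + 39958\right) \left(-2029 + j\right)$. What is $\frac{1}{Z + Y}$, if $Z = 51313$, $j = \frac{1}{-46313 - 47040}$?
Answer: $- \frac{93353}{8733410686165} \approx -1.0689 \cdot 10^{-8}$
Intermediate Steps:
$j = - \frac{1}{93353}$ ($j = \frac{1}{-93353} = - \frac{1}{93353} \approx -1.0712 \cdot 10^{-5}$)
$Y = - \frac{8738200908654}{93353}$ ($Y = \left(6175 + 39958\right) \left(-2029 - \frac{1}{93353}\right) = 46133 \left(- \frac{189413238}{93353}\right) = - \frac{8738200908654}{93353} \approx -9.3604 \cdot 10^{7}$)
$\frac{1}{Z + Y} = \frac{1}{51313 - \frac{8738200908654}{93353}} = \frac{1}{- \frac{8733410686165}{93353}} = - \frac{93353}{8733410686165}$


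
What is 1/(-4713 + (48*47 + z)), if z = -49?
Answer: -1/2506 ≈ -0.00039904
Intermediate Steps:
1/(-4713 + (48*47 + z)) = 1/(-4713 + (48*47 - 49)) = 1/(-4713 + (2256 - 49)) = 1/(-4713 + 2207) = 1/(-2506) = -1/2506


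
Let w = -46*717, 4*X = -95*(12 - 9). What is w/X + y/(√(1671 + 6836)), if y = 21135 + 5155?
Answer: 43976/95 + 26290*√8507/8507 ≈ 747.94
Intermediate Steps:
y = 26290
X = -285/4 (X = (-95*(12 - 9))/4 = (-95*3)/4 = (¼)*(-285) = -285/4 ≈ -71.250)
w = -32982
w/X + y/(√(1671 + 6836)) = -32982/(-285/4) + 26290/(√(1671 + 6836)) = -32982*(-4/285) + 26290/(√8507) = 43976/95 + 26290*(√8507/8507) = 43976/95 + 26290*√8507/8507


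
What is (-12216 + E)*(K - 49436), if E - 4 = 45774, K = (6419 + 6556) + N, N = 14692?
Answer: -730611178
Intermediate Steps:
K = 27667 (K = (6419 + 6556) + 14692 = 12975 + 14692 = 27667)
E = 45778 (E = 4 + 45774 = 45778)
(-12216 + E)*(K - 49436) = (-12216 + 45778)*(27667 - 49436) = 33562*(-21769) = -730611178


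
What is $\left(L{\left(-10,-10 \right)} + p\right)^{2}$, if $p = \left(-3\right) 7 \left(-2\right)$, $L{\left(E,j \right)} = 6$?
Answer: $2304$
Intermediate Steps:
$p = 42$ ($p = \left(-21\right) \left(-2\right) = 42$)
$\left(L{\left(-10,-10 \right)} + p\right)^{2} = \left(6 + 42\right)^{2} = 48^{2} = 2304$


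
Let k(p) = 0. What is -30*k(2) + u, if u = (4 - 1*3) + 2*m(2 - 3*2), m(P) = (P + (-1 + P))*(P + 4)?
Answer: 1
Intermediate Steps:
m(P) = (-1 + 2*P)*(4 + P)
u = 1 (u = (4 - 1*3) + 2*(-4 + 2*(2 - 3*2)² + 7*(2 - 3*2)) = (4 - 3) + 2*(-4 + 2*(2 - 6)² + 7*(2 - 6)) = 1 + 2*(-4 + 2*(-4)² + 7*(-4)) = 1 + 2*(-4 + 2*16 - 28) = 1 + 2*(-4 + 32 - 28) = 1 + 2*0 = 1 + 0 = 1)
-30*k(2) + u = -30*0 + 1 = 0 + 1 = 1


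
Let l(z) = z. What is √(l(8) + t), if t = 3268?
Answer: 6*√91 ≈ 57.236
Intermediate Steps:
√(l(8) + t) = √(8 + 3268) = √3276 = 6*√91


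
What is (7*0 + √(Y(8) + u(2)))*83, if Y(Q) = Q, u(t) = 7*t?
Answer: 83*√22 ≈ 389.30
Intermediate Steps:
(7*0 + √(Y(8) + u(2)))*83 = (7*0 + √(8 + 7*2))*83 = (0 + √(8 + 14))*83 = (0 + √22)*83 = √22*83 = 83*√22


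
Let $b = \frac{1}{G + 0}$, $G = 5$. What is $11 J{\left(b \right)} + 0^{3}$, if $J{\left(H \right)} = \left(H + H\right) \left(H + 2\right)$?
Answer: $\frac{242}{25} \approx 9.68$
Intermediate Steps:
$b = \frac{1}{5}$ ($b = \frac{1}{5 + 0} = \frac{1}{5} \approx 0.2$)
$J{\left(H \right)} = 2 H \left(2 + H\right)$
$11 J{\left(b \right)} + 0^{3} = 11 \cdot 2 \cdot \frac{1}{5} \left(2 + \frac{1}{5}\right) + 0^{3} = 11 \cdot 2 \cdot \frac{1}{5} \cdot \frac{11}{5} + 0 = 11 \cdot \frac{22}{25} + 0 = \frac{242}{25} + 0 = \frac{242}{25}$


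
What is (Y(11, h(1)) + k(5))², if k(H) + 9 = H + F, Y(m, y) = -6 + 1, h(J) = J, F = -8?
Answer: 289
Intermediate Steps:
Y(m, y) = -5
k(H) = -17 + H (k(H) = -9 + (H - 8) = -9 + (-8 + H) = -17 + H)
(Y(11, h(1)) + k(5))² = (-5 + (-17 + 5))² = (-5 - 12)² = (-17)² = 289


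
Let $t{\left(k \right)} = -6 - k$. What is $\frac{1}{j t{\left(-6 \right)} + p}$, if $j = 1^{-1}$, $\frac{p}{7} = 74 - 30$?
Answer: $\frac{1}{308} \approx 0.0032468$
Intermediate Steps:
$p = 308$ ($p = 7 \left(74 - 30\right) = 7 \cdot 44 = 308$)
$j = 1$
$\frac{1}{j t{\left(-6 \right)} + p} = \frac{1}{1 \left(-6 - -6\right) + 308} = \frac{1}{1 \left(-6 + 6\right) + 308} = \frac{1}{1 \cdot 0 + 308} = \frac{1}{0 + 308} = \frac{1}{308}$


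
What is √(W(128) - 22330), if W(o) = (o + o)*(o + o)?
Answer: √43206 ≈ 207.86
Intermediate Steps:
W(o) = 4*o² (W(o) = (2*o)*(2*o) = 4*o²)
√(W(128) - 22330) = √(4*128² - 22330) = √(4*16384 - 22330) = √(65536 - 22330) = √43206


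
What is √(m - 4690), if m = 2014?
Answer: 2*I*√669 ≈ 51.73*I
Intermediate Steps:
√(m - 4690) = √(2014 - 4690) = √(-2676) = 2*I*√669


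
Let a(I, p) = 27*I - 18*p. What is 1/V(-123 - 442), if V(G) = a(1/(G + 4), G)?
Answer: 187/1901781 ≈ 9.8329e-5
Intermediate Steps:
a(I, p) = -18*p + 27*I
V(G) = -18*G + 27/(4 + G) (V(G) = -18*G + 27/(G + 4) = -18*G + 27/(4 + G))
1/V(-123 - 442) = 1/(9*(3 - 2*(-123 - 442)*(4 + (-123 - 442)))/(4 + (-123 - 442))) = 1/(9*(3 - 2*(-565)*(4 - 565))/(4 - 565)) = 1/(9*(3 - 2*(-565)*(-561))/(-561)) = 1/(9*(-1/561)*(3 - 633930)) = 1/(9*(-1/561)*(-633927)) = 1/(1901781/187) = 187/1901781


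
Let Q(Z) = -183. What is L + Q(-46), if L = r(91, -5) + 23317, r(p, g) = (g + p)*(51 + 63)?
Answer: 32938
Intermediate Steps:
r(p, g) = 114*g + 114*p (r(p, g) = (g + p)*114 = 114*g + 114*p)
L = 33121 (L = (114*(-5) + 114*91) + 23317 = (-570 + 10374) + 23317 = 9804 + 23317 = 33121)
L + Q(-46) = 33121 - 183 = 32938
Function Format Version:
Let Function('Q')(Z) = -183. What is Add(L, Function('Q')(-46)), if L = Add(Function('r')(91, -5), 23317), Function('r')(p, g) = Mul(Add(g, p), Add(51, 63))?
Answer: 32938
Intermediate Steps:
Function('r')(p, g) = Add(Mul(114, g), Mul(114, p)) (Function('r')(p, g) = Mul(Add(g, p), 114) = Add(Mul(114, g), Mul(114, p)))
L = 33121 (L = Add(Add(Mul(114, -5), Mul(114, 91)), 23317) = Add(Add(-570, 10374), 23317) = Add(9804, 23317) = 33121)
Add(L, Function('Q')(-46)) = Add(33121, -183) = 32938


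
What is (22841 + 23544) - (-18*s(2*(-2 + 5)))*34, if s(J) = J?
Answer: 50057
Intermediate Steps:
(22841 + 23544) - (-18*s(2*(-2 + 5)))*34 = (22841 + 23544) - (-36*(-2 + 5))*34 = 46385 - (-36*3)*34 = 46385 - (-18*6)*34 = 46385 - (-108)*34 = 46385 - 1*(-3672) = 46385 + 3672 = 50057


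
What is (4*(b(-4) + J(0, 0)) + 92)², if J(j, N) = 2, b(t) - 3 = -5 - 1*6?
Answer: 4624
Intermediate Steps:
b(t) = -8 (b(t) = 3 + (-5 - 1*6) = 3 + (-5 - 6) = 3 - 11 = -8)
(4*(b(-4) + J(0, 0)) + 92)² = (4*(-8 + 2) + 92)² = (4*(-6) + 92)² = (-24 + 92)² = 68² = 4624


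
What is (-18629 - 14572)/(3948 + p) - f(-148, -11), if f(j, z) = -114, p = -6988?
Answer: 379761/3040 ≈ 124.92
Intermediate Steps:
(-18629 - 14572)/(3948 + p) - f(-148, -11) = (-18629 - 14572)/(3948 - 6988) - 1*(-114) = -33201/(-3040) + 114 = -33201*(-1/3040) + 114 = 33201/3040 + 114 = 379761/3040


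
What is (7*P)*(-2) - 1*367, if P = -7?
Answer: -269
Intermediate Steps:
(7*P)*(-2) - 1*367 = (7*(-7))*(-2) - 1*367 = -49*(-2) - 367 = 98 - 367 = -269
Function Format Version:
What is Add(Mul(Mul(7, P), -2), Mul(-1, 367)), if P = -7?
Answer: -269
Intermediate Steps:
Add(Mul(Mul(7, P), -2), Mul(-1, 367)) = Add(Mul(Mul(7, -7), -2), Mul(-1, 367)) = Add(Mul(-49, -2), -367) = Add(98, -367) = -269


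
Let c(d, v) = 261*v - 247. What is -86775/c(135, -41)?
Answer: 86775/10948 ≈ 7.9261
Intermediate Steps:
c(d, v) = -247 + 261*v
-86775/c(135, -41) = -86775/(-247 + 261*(-41)) = -86775/(-247 - 10701) = -86775/(-10948) = -86775*(-1/10948) = 86775/10948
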